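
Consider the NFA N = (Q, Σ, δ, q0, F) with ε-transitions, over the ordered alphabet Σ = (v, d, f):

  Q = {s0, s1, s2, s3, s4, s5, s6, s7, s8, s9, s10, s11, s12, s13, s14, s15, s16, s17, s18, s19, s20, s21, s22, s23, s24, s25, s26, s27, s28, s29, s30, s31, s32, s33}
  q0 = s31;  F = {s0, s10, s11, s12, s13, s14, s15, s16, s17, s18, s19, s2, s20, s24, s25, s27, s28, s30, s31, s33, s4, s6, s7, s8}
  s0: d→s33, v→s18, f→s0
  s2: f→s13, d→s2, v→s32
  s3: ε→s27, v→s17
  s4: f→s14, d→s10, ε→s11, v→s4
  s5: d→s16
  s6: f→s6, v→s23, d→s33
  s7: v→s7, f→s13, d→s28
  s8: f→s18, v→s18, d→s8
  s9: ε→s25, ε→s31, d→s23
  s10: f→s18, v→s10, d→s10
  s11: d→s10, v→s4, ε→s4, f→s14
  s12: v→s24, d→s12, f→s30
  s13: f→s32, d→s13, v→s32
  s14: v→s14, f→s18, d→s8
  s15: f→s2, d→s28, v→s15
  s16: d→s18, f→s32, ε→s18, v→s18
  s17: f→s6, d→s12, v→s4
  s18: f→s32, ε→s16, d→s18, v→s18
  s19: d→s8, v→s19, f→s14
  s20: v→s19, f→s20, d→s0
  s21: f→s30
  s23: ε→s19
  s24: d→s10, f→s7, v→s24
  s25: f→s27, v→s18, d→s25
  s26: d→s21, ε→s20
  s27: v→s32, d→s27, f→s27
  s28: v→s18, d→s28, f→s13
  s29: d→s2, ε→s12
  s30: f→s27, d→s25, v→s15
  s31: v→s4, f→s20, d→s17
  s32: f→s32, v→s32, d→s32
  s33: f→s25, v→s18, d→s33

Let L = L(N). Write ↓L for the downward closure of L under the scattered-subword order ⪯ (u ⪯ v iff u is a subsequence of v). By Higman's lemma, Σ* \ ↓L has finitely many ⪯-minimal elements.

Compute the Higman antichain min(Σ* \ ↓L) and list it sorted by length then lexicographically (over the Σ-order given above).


|Q|=34, |F|=24, |δ|=91 (10 ε).
min D↑ (23 st, q0=0, F={15}): 0:v→1,d→2,f→3 1:v→1,d→4,f→5 2:v→1,d→6,f→7 3:v→8,d→9,f→3 4:v→4,d→4,f→10 5:v→5,d→11,f→10 6:v→12,d→6,f→13 7:v→8,d→14,f→7 8:v→8,d→11,f→5 9:v→10,d→14,f→9 10:v→10,d→10,f→15 11:v→10,d→11,f→10 12:v→12,d→4,f→16 13:v→17,d→18,f→19 14:v→10,d→14,f→18 15:v→15,d→15,f→15 16:v→16,d→20,f→21 17:v→17,d→20,f→22 18:v→10,d→18,f→19 19:v→15,d→19,f→19 20:v→10,d→20,f→21 21:v→15,d→21,f→15 22:v→15,d→22,f→21 (ε-aug+det+¬).
'vdff': |S_i|=[26, 16, 8, 4, 1] end={s32} rej; 4/4 single-dels accept.
'vfff': N↓-sim [26, 16, 9, 4, 1] end={s32} rej; 4/4 deletions ∈↓L.
'fdvf': run [26, 19, 11, 3, 1] end={s32} ∉↓L; 4/4 del acc.
'ddffv': N↓-sim [26, 24, 16, 11, 4, 1] end={s32} — reject; 5/5 single-dels accept.
4 words, ⪯-incomp.

A = [vdff, vfff, fdvf, ddffv].


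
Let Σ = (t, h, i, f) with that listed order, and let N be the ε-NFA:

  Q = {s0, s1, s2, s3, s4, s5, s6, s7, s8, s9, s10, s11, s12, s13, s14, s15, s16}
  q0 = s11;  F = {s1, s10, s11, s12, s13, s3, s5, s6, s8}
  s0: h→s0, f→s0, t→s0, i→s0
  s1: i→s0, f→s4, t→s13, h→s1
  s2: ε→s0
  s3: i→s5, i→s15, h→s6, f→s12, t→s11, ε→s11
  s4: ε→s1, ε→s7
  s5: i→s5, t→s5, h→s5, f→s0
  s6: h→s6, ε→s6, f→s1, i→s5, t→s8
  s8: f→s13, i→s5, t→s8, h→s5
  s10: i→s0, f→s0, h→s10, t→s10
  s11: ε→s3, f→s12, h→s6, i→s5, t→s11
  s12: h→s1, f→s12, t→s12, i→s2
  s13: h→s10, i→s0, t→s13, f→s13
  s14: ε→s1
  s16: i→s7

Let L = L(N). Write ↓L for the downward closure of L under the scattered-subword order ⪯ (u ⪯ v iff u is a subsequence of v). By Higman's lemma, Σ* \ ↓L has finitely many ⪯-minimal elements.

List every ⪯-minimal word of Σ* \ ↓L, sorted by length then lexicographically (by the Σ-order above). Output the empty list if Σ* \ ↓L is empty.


Antichain: [if, fi, hthf].

|Q|=17, |F|=9, |δ|=49 (7 ε).
min D↑ (9 st, q0=0, F={6}): 0:t→0,h→1,i→2,f→3 1:t→4,h→1,i→2,f→5 2:t→2,h→2,i→2,f→6 3:t→3,h→5,i→6,f→3 4:t→4,h→2,i→2,f→7 5:t→7,h→5,i→6,f→5 6:t→6,h→6,i→6,f→6 7:t→7,h→8,i→6,f→7 8:t→8,h→8,i→6,f→6 [Hopcroft].
'if': N↓-sim [14, 4, 1] end={s0} — reject; 2/2 del acc.
'fi': run [14, 8, 2] end={s0,s2} — reject; 2/2 del acc.
'hthf': |S_i|=[14, 9, 5, 3, 1] end={s0} — reject; 4/4 deletions ∈↓L.
3 obstructions.


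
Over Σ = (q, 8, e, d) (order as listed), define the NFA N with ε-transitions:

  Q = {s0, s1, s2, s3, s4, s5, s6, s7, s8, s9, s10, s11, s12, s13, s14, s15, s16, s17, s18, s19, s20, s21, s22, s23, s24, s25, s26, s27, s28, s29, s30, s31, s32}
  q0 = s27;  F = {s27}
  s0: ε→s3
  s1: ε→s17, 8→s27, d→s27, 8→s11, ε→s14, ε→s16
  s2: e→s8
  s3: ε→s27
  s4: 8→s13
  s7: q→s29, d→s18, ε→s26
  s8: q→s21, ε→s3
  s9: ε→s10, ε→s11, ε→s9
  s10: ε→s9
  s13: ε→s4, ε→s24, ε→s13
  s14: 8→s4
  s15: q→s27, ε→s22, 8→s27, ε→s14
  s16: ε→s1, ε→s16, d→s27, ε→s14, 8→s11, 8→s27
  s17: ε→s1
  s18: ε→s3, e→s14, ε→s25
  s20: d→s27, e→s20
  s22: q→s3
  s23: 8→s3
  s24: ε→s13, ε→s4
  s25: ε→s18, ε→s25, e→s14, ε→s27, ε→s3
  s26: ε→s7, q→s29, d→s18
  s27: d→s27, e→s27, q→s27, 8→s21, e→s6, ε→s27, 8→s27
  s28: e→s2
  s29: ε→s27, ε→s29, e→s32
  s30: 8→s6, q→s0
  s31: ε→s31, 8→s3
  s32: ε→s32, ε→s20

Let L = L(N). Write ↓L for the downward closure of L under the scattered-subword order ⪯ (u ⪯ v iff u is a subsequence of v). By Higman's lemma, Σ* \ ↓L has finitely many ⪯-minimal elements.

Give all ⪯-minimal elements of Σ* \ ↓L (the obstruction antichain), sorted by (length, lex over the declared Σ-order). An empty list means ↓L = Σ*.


A = [].

|Q|=33, |F|=1, |δ|=68 (35 ε).
min D↑ (1 st, q0=0, F={}): 0:q→0,8→0,e→0,d→0.
L(D↑) = ∅; no obstructions.


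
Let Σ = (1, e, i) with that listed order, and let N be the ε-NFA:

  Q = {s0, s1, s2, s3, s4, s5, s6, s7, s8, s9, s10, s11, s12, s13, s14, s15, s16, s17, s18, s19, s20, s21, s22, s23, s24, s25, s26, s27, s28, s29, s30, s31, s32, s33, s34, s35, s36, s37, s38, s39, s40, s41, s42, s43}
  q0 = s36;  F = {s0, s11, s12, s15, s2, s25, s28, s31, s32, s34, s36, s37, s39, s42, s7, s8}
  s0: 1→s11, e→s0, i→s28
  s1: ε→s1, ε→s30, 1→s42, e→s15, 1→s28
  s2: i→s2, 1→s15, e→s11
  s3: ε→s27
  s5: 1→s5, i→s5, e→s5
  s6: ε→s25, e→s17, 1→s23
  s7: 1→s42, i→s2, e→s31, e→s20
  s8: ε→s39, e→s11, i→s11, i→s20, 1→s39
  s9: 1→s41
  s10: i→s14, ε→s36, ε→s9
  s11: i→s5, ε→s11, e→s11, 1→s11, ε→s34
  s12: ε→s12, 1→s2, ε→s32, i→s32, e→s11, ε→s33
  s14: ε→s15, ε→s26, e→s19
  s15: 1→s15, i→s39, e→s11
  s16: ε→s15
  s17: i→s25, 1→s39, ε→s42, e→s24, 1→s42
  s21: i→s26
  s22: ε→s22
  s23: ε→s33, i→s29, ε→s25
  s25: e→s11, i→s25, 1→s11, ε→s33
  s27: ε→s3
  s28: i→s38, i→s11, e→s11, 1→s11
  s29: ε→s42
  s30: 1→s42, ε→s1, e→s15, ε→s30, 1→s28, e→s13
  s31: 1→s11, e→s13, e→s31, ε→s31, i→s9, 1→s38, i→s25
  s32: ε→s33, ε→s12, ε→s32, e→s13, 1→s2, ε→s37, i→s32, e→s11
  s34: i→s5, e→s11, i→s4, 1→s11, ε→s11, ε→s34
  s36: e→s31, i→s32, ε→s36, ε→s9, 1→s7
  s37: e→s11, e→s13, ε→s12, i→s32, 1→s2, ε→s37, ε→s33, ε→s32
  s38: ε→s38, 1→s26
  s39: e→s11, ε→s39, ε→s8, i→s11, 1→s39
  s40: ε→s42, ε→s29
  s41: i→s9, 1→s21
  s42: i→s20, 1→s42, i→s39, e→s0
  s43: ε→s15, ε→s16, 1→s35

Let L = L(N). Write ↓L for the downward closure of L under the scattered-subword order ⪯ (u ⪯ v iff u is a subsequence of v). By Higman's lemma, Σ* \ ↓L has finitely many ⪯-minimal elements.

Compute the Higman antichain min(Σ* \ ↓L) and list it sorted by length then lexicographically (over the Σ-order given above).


A = [e1i, iei, 11iii].

|Q|=44, |F|=16, |δ|=127 (44 ε).
min D↑ (13 st, q0=0, F={11}): 0:1→1,e→2,i→3 1:1→4,e→2,i→5 2:1→6,e→2,i→7 3:1→5,e→6,i→3 4:1→4,e→8,i→9 5:1→10,e→6,i→5 6:1→6,e→6,i→11 7:1→6,e→6,i→7 8:1→6,e→8,i→12 9:1→9,e→6,i→6 10:1→10,e→6,i→9 11:1→11,e→11,i→11 12:1→6,e→6,i→6 [Hopcroft].
'e1i': run [26, 16, 9, 6] end={s21,s26,s4,s41,s5,s9} ∉↓L; 3/3 deletions ∈↓L.
'iei': N↓-sim [26, 21, 5, 2] end={s4,s5} rej; 3/3 deletions ∈↓L.
'11iii': |S_i|=[26, 22, 16, 13, 10, 6] end={s21,s26,s4,s41,s5,s9} ∉↓L; 5/5 single-dels accept.
3 obstructions.


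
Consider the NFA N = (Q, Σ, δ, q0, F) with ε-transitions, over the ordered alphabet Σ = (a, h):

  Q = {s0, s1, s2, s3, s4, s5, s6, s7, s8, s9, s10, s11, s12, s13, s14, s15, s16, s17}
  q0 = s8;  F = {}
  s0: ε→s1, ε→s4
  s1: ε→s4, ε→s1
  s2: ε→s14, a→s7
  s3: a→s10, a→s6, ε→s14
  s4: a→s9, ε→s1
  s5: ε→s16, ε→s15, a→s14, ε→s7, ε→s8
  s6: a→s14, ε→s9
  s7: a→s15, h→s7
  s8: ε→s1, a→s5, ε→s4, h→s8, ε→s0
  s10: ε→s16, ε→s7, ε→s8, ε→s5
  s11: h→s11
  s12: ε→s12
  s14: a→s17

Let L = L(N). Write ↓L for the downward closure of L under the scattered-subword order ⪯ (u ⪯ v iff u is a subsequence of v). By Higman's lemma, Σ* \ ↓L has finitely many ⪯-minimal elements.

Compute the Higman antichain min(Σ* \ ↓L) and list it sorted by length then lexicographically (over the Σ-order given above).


|Q|=18, |F|=0, |δ|=32 (20 ε).
min D↑ (1 st, q0=0, F={0}): 0:a→0,h→0.
ε ∈ L(D↑) — L = ∅.

A = [ε].


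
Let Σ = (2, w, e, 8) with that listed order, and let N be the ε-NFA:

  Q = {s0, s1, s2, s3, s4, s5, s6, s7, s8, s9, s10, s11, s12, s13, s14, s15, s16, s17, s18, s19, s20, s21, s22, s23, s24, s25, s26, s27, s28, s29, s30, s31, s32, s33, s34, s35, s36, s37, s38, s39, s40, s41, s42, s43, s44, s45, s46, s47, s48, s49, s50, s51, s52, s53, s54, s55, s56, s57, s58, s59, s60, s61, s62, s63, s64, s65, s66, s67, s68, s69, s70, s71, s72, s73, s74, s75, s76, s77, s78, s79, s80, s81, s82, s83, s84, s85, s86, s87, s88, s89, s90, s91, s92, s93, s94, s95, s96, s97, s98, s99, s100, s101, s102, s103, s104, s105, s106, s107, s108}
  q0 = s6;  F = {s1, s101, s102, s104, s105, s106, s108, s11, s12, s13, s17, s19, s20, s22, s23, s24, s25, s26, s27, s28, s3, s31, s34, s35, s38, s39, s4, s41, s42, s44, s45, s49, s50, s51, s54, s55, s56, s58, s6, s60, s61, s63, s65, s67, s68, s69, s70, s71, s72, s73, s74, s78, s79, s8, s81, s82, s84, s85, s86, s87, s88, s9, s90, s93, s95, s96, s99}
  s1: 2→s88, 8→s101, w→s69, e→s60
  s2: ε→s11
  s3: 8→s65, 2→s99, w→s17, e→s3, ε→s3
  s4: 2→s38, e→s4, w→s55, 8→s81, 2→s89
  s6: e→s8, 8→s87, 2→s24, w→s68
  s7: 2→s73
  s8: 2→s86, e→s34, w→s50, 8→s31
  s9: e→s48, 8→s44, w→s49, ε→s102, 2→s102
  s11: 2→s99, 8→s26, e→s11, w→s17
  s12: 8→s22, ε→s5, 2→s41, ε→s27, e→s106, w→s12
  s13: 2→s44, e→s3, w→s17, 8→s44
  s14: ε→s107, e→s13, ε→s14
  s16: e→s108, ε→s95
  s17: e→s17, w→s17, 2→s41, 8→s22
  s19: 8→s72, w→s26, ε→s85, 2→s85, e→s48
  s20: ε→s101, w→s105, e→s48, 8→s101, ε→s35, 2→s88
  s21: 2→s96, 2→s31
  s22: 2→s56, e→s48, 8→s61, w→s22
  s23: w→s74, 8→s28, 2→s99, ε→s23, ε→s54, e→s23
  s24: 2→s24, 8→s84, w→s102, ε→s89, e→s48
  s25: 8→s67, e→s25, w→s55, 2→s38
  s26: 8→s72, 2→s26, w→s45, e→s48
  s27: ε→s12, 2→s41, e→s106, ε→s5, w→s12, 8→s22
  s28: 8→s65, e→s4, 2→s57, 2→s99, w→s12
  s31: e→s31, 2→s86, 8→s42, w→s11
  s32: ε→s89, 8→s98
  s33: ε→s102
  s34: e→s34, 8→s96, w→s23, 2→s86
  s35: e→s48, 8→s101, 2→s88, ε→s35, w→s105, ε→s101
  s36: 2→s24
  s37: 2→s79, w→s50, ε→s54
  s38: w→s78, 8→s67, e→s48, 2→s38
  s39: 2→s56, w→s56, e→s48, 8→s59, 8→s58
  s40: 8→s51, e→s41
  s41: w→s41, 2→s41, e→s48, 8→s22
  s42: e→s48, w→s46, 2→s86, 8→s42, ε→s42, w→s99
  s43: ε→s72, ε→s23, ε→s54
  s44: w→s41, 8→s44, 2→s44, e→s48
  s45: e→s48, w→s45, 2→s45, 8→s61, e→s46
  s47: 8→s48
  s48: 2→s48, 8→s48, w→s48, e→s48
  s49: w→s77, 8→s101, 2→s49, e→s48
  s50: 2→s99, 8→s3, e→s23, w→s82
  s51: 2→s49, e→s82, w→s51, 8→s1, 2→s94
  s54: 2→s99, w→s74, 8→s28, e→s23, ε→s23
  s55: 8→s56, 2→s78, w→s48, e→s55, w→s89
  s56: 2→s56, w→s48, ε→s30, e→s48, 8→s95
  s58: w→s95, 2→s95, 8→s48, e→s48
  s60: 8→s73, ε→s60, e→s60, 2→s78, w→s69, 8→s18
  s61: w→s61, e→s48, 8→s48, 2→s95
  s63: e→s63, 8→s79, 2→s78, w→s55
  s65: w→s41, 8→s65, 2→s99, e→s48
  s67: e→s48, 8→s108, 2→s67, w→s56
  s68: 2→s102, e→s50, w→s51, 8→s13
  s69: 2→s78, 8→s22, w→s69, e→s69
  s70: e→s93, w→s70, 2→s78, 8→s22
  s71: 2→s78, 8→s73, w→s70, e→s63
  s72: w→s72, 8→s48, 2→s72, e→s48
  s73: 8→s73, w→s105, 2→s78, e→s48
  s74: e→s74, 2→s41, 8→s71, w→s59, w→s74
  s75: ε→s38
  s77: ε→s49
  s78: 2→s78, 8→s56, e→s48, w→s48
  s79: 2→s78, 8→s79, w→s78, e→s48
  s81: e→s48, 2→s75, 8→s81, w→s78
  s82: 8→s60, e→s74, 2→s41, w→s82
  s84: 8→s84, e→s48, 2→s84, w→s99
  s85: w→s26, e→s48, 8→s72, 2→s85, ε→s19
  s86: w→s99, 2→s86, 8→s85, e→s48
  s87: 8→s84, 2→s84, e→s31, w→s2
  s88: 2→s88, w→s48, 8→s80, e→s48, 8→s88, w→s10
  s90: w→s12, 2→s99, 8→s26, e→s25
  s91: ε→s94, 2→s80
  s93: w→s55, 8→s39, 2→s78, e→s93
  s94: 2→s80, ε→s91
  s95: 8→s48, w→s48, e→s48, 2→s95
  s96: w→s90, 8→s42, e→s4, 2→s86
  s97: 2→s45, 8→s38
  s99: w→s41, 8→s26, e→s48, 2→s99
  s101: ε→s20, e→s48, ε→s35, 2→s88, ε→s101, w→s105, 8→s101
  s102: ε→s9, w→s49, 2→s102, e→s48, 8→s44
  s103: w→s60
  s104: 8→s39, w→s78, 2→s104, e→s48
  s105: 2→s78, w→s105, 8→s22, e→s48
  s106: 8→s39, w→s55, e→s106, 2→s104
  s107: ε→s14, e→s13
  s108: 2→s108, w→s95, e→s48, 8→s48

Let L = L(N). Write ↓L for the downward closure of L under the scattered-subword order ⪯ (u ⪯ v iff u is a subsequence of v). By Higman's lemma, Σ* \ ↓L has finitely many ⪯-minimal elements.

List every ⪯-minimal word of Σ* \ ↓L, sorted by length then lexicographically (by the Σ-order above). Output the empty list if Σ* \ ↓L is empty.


|Q|=109, |F|=67, |δ|=339 (38 ε).
min D↑ (62 st, q0=0, F={6}): 0:2→1,w→2,e→3,8→4 1:2→1,w→5,e→6,8→7 2:2→5,w→8,e→9,8→10 3:2→11,w→9,e→12,8→13 4:2→7,w→14,e→13,8→7 5:2→5,w→15,e→6,8→16 6:2→6,w→6,e→6,8→6 7:2→7,w→17,e→6,8→7 8:2→15,w→8,e→18,8→19 9:2→17,w→18,e→20,8→21 10:2→16,w→22,e→21,8→16 11:2→11,w→17,e→6,8→23 12:2→11,w→20,e→12,8→24 13:2→11,w→14,e→13,8→25 14:2→17,w→22,e→14,8→26 15:2→15,w→15,e→6,8→27 16:2→16,w→28,e→6,8→16 17:2→17,w→28,e→6,8→26 18:2→28,w→18,e→29,8→30 19:2→31,w→32,e→30,8→27 20:2→17,w→29,e→20,8→33 21:2→17,w→22,e→21,8→34 22:2→28,w→22,e→22,8→35 23:2→23,w→26,e→6,8→36 24:2→11,w→37,e→38,8→25 25:2→11,w→17,e→6,8→25 26:2→26,w→39,e→6,8→36 27:2→31,w→40,e→6,8→27 28:2→28,w→28,e→6,8→35 29:2→28,w→29,e→29,8→41 30:2→42,w→32,e→30,8→43 31:2→31,w→6,e→6,8→31 32:2→42,w→32,e→32,8→35 33:2→17,w→44,e→38,8→34 34:2→17,w→28,e→6,8→34 35:2→45,w→35,e→6,8→46 36:2→36,w→36,e→6,8→6 37:2→17,w→44,e→47,8→26 38:2→48,w→49,e→38,8→50 39:2→39,w→39,e→6,8→46 40:2→42,w→40,e→6,8→35 41:2→42,w→51,e→52,8→43 42:2→42,w→6,e→6,8→45 43:2→42,w→40,e→6,8→43 44:2→28,w→44,e→53,8→35 45:2→45,w→6,e→6,8→54 46:2→54,w→46,e→6,8→6 47:2→48,w→49,e→47,8→55 48:2→48,w→42,e→6,8→55 49:2→42,w→6,e→49,8→45 50:2→48,w→42,e→6,8→50 51:2→42,w→51,e→56,8→35 52:2→42,w→49,e→52,8→57 53:2→58,w→49,e→53,8→59 54:2→54,w→6,e→6,8→6 55:2→55,w→45,e→6,8→60 56:2→42,w→49,e→56,8→59 57:2→42,w→42,e→6,8→57 58:2→58,w→42,e→6,8→59 59:2→45,w→45,e→6,8→61 60:2→60,w→54,e→6,8→6 61:2→54,w→54,e→6,8→6 [Hopcroft].
'2e': run [82, 42, 2] end={s46,s48} ∉↓L; 2/2 deletions ∈↓L.
'88e': |S_i|=[82, 65, 38, 2] end={s46,s48} rej; 3/3 deletions ∈↓L.
'ww82w': |S_i|=[82, 70, 46, 29, 8, 2] end={s10,s48} rej; 5/5 single-dels accept.
'e2888': N↓-sim [82, 60, 26, 17, 7, 1] end={s48} ∉↓L; 5/5 deletions ∈↓L.
'8w888': |S_i|=[82, 65, 36, 15, 7, 1] end={s48} — reject; 5/5 single-dels accept.
'ee8eww': run [82, 60, 57, 47, 23, 7, 2] end={s48,s89} ∉↓L; 6/6 single-dels accept.
6 obstructions.

Antichain: [2e, 88e, ww82w, e2888, 8w888, ee8eww].


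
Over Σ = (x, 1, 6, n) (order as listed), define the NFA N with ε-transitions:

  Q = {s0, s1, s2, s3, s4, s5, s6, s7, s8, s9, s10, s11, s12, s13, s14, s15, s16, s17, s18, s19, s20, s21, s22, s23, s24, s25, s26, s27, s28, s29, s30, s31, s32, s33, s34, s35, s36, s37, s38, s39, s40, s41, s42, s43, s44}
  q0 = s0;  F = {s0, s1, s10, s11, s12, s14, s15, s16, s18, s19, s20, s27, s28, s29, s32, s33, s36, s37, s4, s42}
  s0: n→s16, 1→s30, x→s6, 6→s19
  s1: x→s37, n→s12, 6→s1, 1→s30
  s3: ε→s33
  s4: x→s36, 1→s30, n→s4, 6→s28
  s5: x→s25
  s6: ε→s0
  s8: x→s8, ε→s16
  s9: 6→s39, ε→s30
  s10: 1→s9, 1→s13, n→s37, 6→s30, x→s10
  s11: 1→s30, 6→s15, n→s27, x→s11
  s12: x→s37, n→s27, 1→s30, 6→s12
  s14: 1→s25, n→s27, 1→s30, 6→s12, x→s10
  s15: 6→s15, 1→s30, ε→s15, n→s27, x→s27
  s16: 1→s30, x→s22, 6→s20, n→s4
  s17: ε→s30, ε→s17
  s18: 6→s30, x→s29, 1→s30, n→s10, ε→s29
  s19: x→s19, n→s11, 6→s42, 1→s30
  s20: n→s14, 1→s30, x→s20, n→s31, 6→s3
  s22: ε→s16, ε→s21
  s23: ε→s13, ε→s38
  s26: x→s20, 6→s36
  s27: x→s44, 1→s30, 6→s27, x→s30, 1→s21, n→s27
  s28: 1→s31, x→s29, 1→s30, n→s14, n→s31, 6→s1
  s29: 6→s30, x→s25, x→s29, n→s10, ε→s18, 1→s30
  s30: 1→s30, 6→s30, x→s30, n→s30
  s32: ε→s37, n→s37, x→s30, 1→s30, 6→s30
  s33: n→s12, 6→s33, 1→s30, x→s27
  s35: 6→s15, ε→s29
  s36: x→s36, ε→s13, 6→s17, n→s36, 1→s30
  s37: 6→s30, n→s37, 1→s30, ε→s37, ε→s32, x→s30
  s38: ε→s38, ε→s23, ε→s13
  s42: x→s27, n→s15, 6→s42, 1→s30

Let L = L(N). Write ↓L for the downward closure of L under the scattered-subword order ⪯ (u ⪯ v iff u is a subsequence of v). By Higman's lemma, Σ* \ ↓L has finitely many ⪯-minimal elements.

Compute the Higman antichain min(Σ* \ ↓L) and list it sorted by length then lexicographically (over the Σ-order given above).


min(Σ*\↓L) = [1, 66xx, 6nnx, nnx6].

|Q|=45, |F|=20, |δ|=119 (21 ε).
min D↑ (19 st, q0=0, F={1}): 0:x→0,1→1,6→2,n→3 1:x→1,1→1,6→1,n→1 2:x→2,1→1,6→4,n→5 3:x→3,1→1,6→6,n→7 4:x→8,1→1,6→4,n→9 5:x→5,1→1,6→9,n→8 6:x→6,1→1,6→10,n→11 7:x→12,1→1,6→13,n→7 8:x→1,1→1,6→8,n→8 9:x→8,1→1,6→9,n→8 10:x→8,1→1,6→10,n→14 11:x→15,1→1,6→14,n→8 12:x→12,1→1,6→1,n→12 13:x→16,1→1,6→17,n→11 14:x→18,1→1,6→14,n→8 15:x→15,1→1,6→1,n→18 16:x→16,1→1,6→1,n→15 17:x→18,1→1,6→17,n→14 18:x→1,1→1,6→1,n→18.
'1': run [32, 7] end={s13,s21,s25,s30,s31,s39,s9} ∉↓L; 1/1 del acc.
'66xx': N↓-sim [32, 26, 13, 6, 2] end={s30,s44} — reject; 4/4 single-dels accept.
'6nnx': N↓-sim [32, 26, 16, 6, 2] end={s30,s44} rej; 4/4 del acc.
'nnx6': N↓-sim [32, 28, 21, 13, 3] end={s17,s30,s39} — reject; 4/4 deletions ∈↓L.
4 obstructions.


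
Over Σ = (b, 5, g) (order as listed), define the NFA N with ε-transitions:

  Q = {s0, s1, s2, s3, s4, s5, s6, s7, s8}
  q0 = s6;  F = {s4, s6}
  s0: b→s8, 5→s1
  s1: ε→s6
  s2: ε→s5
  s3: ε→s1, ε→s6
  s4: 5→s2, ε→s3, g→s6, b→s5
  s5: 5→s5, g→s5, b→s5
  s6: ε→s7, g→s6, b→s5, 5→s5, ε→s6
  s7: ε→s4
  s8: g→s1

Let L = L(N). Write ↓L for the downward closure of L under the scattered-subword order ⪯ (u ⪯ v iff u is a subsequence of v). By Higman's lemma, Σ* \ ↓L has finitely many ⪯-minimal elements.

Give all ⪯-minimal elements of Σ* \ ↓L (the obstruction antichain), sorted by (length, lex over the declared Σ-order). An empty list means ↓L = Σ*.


|Q|=9, |F|=2, |δ|=20 (8 ε).
min D↑ (2 st, q0=0, F={1}): 0:b→1,5→1,g→0 1:b→1,5→1,g→1 [Hopcroft].
'b': N↓-sim [7, 1] end={s5} ∉↓L; 1/1 single-dels accept.
'5': |S_i|=[7, 2] end={s2,s5} — reject; 1/1 deletions ∈↓L.
2 words, ⪯-incomp.

Antichain: [b, 5].


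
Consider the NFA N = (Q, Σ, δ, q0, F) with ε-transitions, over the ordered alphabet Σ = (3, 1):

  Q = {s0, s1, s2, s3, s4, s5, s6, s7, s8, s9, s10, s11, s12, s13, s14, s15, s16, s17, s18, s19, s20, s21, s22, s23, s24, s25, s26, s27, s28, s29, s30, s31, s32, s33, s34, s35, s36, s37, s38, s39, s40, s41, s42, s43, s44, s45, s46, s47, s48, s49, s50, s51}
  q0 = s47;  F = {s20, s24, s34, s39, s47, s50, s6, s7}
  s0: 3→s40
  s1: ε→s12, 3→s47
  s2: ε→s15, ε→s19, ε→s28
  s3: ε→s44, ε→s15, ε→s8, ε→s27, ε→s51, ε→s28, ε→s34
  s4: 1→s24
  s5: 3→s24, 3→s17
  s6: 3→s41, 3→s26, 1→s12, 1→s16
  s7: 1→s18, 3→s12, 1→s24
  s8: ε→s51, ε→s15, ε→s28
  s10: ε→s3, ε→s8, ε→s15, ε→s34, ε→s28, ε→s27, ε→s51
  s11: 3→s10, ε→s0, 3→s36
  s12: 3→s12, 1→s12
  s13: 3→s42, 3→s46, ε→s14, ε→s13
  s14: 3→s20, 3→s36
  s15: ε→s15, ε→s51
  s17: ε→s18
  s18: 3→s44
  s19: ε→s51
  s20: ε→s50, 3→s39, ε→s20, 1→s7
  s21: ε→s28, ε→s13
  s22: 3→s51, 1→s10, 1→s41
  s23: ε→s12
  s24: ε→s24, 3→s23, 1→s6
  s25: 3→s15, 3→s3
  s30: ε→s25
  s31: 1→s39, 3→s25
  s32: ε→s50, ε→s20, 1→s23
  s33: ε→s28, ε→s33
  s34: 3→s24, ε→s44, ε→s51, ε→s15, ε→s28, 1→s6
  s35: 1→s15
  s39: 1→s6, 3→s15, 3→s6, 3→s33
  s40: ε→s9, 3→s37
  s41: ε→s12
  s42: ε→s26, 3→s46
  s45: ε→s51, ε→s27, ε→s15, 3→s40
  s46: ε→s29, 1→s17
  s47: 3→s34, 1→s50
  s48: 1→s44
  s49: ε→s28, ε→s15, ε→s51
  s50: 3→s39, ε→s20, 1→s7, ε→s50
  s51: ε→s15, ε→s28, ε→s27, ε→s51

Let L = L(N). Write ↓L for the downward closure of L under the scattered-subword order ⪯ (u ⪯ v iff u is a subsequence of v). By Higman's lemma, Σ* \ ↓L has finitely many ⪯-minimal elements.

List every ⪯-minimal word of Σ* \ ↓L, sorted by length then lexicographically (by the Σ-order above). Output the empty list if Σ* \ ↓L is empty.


Antichain: [333, 313, 311, 113, 1331, 11111].

|Q|=52, |F|=8, |δ|=108 (59 ε).
min D↑ (8 st, q0=0, F={7}): 0:3→1,1→2 1:3→3,1→4 2:3→5,1→6 3:3→7,1→4 4:3→7,1→7 5:3→4,1→4 6:3→7,1→3 7:3→7,1→7 (ε-aug+det+¬).
'333': run [20, 15, 12, 4] end={s12,s23,s26,s41} rej; 3/3 deletions ∈↓L.
'313': |S_i|=[20, 15, 5, 3] end={s12,s26,s41} ∉↓L; 3/3 single-dels accept.
'311': run [20, 15, 5, 2] end={s12,s16} rej; 3/3 deletions ∈↓L.
'113': N↓-sim [20, 18, 10, 5] end={s12,s23,s26,s41,s44} ∉↓L; 3/3 single-dels accept.
'1331': N↓-sim [20, 18, 13, 10, 2] end={s12,s16} ∉↓L; 4/4 del acc.
'11111': N↓-sim [20, 18, 10, 9, 5, 2] end={s12,s16} — reject; 5/5 deletions ∈↓L.
6 minimals (antichain).


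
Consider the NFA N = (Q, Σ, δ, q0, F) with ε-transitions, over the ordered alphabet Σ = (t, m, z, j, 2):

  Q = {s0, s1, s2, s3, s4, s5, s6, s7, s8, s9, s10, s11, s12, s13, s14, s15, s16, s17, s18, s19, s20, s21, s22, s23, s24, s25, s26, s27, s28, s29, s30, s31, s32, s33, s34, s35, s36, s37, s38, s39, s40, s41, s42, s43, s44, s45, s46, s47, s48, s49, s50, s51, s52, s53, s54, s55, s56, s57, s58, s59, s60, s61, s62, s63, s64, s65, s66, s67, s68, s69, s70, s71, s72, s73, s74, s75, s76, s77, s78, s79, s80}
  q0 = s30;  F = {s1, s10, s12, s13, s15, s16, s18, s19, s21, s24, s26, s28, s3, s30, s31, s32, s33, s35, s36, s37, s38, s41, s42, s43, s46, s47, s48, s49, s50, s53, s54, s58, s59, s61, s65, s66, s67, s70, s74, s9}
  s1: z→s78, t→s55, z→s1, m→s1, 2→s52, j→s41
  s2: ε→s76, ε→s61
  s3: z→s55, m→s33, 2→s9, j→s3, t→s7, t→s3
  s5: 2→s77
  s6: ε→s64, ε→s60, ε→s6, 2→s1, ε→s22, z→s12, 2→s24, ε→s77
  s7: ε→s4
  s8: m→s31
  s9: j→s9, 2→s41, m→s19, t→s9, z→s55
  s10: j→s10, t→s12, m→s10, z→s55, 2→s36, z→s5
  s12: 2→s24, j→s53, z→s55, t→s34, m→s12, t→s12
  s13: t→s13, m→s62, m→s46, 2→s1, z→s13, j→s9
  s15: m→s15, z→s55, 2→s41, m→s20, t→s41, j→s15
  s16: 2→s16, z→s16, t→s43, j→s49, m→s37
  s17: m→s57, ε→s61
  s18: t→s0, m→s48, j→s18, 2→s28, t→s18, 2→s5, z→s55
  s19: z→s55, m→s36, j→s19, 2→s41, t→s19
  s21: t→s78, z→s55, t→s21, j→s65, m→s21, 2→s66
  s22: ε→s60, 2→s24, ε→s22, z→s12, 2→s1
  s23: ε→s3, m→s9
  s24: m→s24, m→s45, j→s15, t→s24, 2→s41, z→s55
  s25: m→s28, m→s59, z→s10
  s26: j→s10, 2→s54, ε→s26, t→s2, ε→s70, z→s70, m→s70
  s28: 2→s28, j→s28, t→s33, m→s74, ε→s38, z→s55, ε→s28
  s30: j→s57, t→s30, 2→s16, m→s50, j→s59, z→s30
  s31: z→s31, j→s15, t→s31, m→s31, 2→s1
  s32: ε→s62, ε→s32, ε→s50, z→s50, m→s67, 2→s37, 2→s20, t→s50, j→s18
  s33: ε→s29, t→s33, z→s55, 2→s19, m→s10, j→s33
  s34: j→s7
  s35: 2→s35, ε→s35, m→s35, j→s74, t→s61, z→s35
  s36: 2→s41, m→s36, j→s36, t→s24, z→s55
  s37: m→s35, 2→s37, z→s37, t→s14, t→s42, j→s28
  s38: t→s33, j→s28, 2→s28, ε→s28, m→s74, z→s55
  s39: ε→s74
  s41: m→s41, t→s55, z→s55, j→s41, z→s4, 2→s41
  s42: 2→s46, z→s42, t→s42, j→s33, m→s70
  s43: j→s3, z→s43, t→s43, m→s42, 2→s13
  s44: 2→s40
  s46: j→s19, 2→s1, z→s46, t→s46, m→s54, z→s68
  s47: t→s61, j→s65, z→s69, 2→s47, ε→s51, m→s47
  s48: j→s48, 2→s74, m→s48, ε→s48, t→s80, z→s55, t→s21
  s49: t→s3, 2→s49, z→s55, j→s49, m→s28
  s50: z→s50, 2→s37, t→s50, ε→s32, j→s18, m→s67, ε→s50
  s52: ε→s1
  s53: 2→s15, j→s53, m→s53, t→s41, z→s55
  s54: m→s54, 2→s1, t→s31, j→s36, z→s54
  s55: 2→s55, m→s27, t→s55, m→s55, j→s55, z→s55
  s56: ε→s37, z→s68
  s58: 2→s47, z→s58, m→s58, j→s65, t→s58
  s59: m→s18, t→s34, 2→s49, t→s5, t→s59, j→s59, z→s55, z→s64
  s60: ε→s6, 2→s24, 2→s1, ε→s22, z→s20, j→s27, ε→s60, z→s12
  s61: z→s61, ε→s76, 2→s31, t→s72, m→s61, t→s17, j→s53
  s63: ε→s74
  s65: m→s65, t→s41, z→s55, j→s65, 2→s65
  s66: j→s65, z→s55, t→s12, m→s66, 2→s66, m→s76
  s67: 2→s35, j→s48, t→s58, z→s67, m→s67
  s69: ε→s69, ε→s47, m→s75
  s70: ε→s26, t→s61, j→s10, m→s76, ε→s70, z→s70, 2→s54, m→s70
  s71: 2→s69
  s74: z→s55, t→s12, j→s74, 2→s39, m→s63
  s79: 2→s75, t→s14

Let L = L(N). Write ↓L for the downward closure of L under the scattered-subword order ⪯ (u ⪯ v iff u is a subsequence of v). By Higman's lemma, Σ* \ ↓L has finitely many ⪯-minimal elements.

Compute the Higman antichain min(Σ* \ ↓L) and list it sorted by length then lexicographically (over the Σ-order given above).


|Q|=81, |F|=40, |δ|=291 (38 ε).
min D↑ (38 st, q0=0, F={7}): 0:t→0,m→1,z→0,j→2,2→3 1:t→1,m→4,z→1,j→5,2→6 2:t→2,m→5,z→7,j→2,2→8 3:t→9,m→6,z→3,j→8,2→3 4:t→10,m→4,z→4,j→11,2→12 5:t→5,m→11,z→7,j→5,2→13 6:t→14,m→12,z→6,j→13,2→6 7:t→7,m→7,z→7,j→7,2→7 8:t→15,m→13,z→7,j→8,2→8 9:t→9,m→14,z→9,j→15,2→16 10:t→10,m→10,z→10,j→17,2→18 11:t→19,m→11,z→7,j→11,2→20 12:t→21,m→12,z→12,j→20,2→12 13:t→22,m→20,z→7,j→13,2→13 14:t→14,m→23,z→14,j→22,2→24 15:t→15,m→22,z→7,j→15,2→25 16:t→16,m→24,z→16,j→25,2→26 17:t→27,m→17,z→7,j→17,2→17 18:t→21,m→18,z→18,j→17,2→18 19:t→19,m→19,z→7,j→17,2→28 20:t→29,m→20,z→7,j→20,2→20 21:t→21,m→21,z→21,j→30,2→31 22:t→22,m→32,z→7,j→22,2→33 23:t→21,m→23,z→23,j→32,2→34 24:t→24,m→34,z→24,j→33,2→26 25:t→25,m→33,z→7,j→25,2→27 26:t→7,m→26,z→26,j→27,2→26 27:t→7,m→27,z→7,j→27,2→27 28:t→29,m→28,z→7,j→17,2→28 29:t→29,m→29,z→7,j→30,2→35 30:t→27,m→30,z→7,j→30,2→36 31:t→31,m→31,z→31,j→36,2→26 32:t→29,m→32,z→7,j→32,2→37 33:t→33,m→37,z→7,j→33,2→27 34:t→31,m→34,z→34,j→37,2→26 35:t→35,m→35,z→7,j→36,2→27 36:t→27,m→36,z→7,j→36,2→27 37:t→35,m→37,z→7,j→37,2→27 [Hopcroft].
'jz': run [68, 39, 6] end={s27,s4,s5,s55,s64,s77} rej; 2/2 del acc.
'2t22t': run [68, 56, 41, 21, 7, 2] end={s27,s55} rej; 5/5 deletions ∈↓L.
'mmtjtt': run [68, 59, 44, 31, 9, 4, 2] end={s27,s55} rej; 6/6 del acc.
3 minimals (antichain).

Antichain: [jz, 2t22t, mmtjtt].


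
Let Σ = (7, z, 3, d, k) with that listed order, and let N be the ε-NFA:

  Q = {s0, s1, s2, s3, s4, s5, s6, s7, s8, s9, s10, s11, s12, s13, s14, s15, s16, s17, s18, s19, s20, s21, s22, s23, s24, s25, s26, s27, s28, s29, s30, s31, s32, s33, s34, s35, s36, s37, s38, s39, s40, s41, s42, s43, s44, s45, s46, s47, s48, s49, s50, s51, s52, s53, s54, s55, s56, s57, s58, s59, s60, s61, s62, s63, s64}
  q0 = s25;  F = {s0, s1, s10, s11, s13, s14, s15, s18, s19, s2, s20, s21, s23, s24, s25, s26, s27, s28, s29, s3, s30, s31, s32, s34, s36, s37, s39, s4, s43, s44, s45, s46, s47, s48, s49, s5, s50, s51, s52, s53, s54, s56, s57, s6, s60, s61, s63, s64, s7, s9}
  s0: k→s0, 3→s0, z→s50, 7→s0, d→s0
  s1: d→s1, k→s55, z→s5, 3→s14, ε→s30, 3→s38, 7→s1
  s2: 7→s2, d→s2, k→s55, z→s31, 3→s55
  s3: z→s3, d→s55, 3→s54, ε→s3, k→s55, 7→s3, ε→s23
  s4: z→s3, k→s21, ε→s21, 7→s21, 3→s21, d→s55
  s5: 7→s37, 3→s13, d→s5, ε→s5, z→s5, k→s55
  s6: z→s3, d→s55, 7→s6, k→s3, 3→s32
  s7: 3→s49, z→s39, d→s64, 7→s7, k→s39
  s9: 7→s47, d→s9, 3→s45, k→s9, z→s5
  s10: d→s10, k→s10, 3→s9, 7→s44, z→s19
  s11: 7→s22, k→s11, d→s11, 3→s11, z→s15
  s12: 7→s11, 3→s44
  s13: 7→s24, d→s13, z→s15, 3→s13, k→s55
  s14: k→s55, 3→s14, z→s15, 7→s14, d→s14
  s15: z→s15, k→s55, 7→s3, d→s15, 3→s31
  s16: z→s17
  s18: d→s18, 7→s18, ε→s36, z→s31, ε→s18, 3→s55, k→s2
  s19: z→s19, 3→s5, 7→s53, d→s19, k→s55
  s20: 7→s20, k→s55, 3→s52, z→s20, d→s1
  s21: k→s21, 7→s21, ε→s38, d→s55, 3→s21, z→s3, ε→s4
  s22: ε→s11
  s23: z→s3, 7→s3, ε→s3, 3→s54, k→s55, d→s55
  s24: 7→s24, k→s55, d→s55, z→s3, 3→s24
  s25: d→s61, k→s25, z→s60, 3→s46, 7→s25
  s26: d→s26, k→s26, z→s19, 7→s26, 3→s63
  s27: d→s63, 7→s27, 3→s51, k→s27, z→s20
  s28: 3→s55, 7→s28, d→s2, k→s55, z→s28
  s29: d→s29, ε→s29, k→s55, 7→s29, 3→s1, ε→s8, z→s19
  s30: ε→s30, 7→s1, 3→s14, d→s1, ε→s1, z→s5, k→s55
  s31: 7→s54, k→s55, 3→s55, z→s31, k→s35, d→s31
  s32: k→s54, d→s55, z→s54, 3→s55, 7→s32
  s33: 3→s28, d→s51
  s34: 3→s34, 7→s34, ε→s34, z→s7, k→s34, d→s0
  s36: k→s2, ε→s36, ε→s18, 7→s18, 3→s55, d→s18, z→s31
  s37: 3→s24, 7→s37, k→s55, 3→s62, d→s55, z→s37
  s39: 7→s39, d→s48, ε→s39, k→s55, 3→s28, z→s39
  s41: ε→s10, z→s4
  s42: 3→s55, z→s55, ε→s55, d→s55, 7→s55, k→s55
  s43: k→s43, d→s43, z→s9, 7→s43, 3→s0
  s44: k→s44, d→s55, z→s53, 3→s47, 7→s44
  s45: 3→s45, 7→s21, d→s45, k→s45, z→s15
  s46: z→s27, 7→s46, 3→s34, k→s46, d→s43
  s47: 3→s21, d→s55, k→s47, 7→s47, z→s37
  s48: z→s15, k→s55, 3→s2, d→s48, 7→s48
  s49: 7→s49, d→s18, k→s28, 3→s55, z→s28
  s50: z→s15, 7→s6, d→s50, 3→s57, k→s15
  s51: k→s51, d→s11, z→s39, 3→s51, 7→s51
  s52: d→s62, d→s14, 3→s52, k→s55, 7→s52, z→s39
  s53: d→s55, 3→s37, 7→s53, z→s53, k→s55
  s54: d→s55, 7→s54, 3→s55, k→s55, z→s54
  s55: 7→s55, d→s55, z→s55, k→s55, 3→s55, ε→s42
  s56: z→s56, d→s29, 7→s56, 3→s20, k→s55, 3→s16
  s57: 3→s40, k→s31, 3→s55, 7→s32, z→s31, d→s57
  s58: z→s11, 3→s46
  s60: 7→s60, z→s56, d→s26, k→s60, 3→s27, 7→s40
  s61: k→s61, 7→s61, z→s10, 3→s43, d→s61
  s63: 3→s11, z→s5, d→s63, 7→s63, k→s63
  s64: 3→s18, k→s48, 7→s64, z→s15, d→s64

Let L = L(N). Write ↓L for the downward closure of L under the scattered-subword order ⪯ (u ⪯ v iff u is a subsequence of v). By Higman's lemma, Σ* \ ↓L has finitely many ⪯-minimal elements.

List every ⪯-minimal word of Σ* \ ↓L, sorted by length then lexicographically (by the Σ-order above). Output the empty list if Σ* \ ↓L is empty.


|Q|=65, |F|=50, |δ|=297 (22 ε).
min D↑ (47 st, q0=0, F={12}): 0:7→0,z→1,3→2,d→3,k→0 1:7→1,z→4,3→5,d→6,k→1 2:7→2,z→5,3→7,d→8,k→2 3:7→3,z→9,3→8,d→3,k→3 4:7→4,z→4,3→10,d→11,k→12 5:7→5,z→10,3→13,d→14,k→5 6:7→6,z→15,3→14,d→6,k→6 7:7→7,z→16,3→7,d→17,k→7 8:7→8,z→18,3→17,d→8,k→8 9:7→19,z→15,3→18,d→9,k→9 10:7→10,z→10,3→20,d→21,k→12 11:7→11,z→15,3→21,d→11,k→12 12:7→12,z→12,3→12,d→12,k→12 13:7→13,z→22,3→13,d→23,k→13 14:7→14,z→24,3→23,d→14,k→14 15:7→25,z→15,3→24,d→15,k→12 16:7→16,z→22,3→26,d→27,k→22 17:7→17,z→28,3→17,d→17,k→17 18:7→29,z→24,3→30,d→18,k→18 19:7→19,z→25,3→29,d→12,k→19 20:7→20,z→22,3→20,d→31,k→12 21:7→21,z→24,3→31,d→21,k→12 22:7→22,z→22,3→32,d→33,k→12 23:7→23,z→34,3→23,d→23,k→23 24:7→35,z→24,3→36,d→24,k→12 25:7→25,z→25,3→35,d→12,k→12 26:7→26,z→32,3→12,d→37,k→32 27:7→27,z→34,3→37,d→27,k→33 28:7→38,z→34,3→39,d→28,k→34 29:7→29,z→35,3→40,d→12,k→29 30:7→40,z→34,3→30,d→30,k→30 31:7→31,z→34,3→31,d→31,k→12 32:7→32,z→32,3→12,d→41,k→12 33:7→33,z→34,3→41,d→33,k→12 34:7→42,z→34,3→43,d→34,k→12 35:7→35,z→35,3→44,d→12,k→12 36:7→44,z→34,3→36,d→36,k→12 37:7→37,z→43,3→12,d→37,k→41 38:7→38,z→42,3→45,d→12,k→42 39:7→45,z→43,3→12,d→39,k→43 40:7→40,z→42,3→40,d→12,k→40 41:7→41,z→43,3→12,d→41,k→12 42:7→42,z→42,3→46,d→12,k→12 43:7→46,z→43,3→12,d→43,k→12 44:7→44,z→42,3→44,d→12,k→12 45:7→45,z→46,3→12,d→12,k→46 46:7→46,z→46,3→12,d→12,k→12 [Hopcroft].
'zzk': N↓-sim [60, 54, 30, 3] end={s35,s42,s55} rej; 3/3 deletions ∈↓L.
'dz7d': run [60, 45, 28, 16, 2] end={s42,s55} ∉↓L; 4/4 del acc.
'33z33': run [60, 49, 36, 22, 13, 3] end={s40,s42,s55} rej; 5/5 single-dels accept.
'33zkk': |S_i|=[60, 49, 36, 22, 12, 3] end={s35,s42,s55} ∉↓L; 5/5 single-dels accept.
4 minimals (antichain).

A = [zzk, dz7d, 33z33, 33zkk].


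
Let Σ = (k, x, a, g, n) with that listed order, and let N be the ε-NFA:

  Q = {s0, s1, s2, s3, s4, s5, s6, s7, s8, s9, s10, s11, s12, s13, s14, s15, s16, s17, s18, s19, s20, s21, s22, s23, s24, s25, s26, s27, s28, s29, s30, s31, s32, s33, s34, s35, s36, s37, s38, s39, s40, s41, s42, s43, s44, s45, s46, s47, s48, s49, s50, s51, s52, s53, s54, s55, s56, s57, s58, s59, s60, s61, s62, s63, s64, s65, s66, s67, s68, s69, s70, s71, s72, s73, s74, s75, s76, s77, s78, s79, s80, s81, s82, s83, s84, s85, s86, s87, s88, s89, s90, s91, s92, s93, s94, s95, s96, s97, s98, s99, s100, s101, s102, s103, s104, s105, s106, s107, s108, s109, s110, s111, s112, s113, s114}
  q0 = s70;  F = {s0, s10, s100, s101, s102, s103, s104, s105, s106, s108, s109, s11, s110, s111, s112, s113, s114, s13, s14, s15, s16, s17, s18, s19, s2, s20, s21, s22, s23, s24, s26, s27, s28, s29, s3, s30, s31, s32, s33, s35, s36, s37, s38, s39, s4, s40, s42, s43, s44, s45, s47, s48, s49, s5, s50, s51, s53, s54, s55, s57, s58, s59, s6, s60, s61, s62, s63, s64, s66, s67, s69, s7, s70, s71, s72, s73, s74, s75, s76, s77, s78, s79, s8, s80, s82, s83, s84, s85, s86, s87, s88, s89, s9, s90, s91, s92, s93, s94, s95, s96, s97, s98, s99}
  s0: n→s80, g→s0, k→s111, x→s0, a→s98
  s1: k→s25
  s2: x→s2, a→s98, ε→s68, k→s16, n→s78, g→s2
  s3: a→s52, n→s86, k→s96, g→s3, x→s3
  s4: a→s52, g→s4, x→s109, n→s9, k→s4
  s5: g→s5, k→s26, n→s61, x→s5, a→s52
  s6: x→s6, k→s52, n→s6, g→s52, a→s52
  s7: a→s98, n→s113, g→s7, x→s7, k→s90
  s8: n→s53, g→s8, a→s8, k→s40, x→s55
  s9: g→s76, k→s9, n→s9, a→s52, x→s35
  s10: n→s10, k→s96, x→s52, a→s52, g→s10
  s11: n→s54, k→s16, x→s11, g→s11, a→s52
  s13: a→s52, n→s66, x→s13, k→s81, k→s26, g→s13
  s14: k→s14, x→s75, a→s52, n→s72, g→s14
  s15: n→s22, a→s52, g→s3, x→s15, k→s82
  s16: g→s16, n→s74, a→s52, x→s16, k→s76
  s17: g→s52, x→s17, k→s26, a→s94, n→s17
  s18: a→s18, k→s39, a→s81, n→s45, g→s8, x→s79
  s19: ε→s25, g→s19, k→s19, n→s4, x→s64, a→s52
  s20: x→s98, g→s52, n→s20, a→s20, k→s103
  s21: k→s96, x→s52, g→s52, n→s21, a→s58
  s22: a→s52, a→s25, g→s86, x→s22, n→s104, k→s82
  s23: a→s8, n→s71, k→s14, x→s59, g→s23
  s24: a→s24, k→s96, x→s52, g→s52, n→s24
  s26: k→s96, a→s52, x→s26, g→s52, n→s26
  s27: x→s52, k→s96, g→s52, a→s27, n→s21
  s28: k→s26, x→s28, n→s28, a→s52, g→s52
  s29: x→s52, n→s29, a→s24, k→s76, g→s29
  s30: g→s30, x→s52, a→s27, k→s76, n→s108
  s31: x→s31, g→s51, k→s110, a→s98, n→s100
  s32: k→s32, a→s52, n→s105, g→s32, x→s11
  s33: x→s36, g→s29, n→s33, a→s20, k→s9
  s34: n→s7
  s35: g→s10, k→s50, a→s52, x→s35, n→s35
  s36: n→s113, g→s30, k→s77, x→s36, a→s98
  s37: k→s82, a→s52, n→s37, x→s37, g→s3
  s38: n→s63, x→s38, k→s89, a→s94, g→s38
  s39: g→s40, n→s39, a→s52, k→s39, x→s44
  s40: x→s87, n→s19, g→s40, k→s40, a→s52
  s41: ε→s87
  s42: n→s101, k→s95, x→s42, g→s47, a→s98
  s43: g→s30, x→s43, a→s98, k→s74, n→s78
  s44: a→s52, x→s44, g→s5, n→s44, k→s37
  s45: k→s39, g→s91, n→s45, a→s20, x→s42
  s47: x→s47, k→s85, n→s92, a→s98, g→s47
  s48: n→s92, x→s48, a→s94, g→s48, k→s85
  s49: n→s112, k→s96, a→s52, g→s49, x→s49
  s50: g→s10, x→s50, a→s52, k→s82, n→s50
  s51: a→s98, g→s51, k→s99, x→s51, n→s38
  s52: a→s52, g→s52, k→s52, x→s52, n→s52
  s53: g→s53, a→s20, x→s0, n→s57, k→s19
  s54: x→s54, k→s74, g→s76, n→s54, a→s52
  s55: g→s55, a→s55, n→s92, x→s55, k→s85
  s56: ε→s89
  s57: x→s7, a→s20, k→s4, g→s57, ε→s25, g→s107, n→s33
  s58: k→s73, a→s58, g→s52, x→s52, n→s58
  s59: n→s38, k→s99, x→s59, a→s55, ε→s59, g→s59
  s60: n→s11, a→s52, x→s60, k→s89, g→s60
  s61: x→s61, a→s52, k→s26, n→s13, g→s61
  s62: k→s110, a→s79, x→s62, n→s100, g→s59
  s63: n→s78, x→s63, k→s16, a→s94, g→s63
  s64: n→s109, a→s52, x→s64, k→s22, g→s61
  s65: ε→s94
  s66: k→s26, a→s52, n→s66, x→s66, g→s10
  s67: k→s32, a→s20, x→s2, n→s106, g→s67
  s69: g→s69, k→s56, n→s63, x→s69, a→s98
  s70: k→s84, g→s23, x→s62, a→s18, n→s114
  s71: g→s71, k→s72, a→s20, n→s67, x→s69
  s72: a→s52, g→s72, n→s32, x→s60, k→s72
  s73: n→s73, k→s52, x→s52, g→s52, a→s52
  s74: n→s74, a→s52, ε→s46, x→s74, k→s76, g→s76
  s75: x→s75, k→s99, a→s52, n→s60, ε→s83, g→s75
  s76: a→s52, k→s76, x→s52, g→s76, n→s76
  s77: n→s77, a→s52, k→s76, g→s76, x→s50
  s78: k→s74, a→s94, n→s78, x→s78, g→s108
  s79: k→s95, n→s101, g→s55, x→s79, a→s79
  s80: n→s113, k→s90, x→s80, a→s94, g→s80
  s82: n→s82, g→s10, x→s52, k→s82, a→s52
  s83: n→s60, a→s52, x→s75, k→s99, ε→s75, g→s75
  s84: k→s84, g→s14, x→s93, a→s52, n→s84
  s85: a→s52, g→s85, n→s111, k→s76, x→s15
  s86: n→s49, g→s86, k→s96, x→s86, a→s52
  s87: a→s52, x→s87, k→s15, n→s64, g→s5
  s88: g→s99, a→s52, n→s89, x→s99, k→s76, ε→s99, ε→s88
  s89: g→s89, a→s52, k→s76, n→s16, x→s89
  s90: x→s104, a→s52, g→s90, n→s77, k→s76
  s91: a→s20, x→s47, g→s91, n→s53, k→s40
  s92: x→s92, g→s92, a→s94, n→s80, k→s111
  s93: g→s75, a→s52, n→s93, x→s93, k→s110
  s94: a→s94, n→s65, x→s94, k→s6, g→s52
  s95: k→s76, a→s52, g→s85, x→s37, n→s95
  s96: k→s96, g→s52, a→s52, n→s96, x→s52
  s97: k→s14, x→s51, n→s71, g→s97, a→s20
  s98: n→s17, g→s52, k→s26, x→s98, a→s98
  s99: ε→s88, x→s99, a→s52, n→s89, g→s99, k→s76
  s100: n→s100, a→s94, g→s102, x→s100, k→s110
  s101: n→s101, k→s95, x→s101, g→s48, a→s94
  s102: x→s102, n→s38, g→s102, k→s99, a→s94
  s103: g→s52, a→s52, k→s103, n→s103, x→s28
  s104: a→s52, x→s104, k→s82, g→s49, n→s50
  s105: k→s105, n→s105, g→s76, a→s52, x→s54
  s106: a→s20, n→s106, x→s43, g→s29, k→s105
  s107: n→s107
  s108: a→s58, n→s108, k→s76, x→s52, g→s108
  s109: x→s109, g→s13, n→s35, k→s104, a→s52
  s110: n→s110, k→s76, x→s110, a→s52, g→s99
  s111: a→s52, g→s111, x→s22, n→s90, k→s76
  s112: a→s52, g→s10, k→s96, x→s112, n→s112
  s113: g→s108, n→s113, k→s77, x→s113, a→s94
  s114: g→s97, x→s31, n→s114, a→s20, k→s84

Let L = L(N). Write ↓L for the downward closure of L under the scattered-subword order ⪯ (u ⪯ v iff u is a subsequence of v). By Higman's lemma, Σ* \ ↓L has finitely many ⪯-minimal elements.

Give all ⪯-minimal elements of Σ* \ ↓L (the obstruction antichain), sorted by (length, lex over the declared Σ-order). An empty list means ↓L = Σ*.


Antichain: [ka, nag, xkkx, xnakk, akxgkg, gnnngx].

|Q|=115, |F|=103, |δ|=540 (13 ε).
min D↑ (102 st, q0=0, F={7}): 0:k→1,x→2,a→3,g→4,n→5 1:k→1,x→6,a→7,g→8,n→1 2:k→9,x→2,a→10,g→11,n→12 3:k→13,x→10,a→3,g→14,n→15 4:k→8,x→11,a→14,g→4,n→16 5:k→1,x→17,a→18,g→19,n→5 6:k→9,x→6,a→7,g→20,n→6 7:k→7,x→7,a→7,g→7,n→7 8:k→8,x→20,a→7,g→8,n→21 9:k→22,x→9,a→7,g→23,n→9 10:k→24,x→10,a→10,g→25,n→26 11:k→23,x→11,a→25,g→11,n→27 12:k→9,x→12,a→28,g→29,n→12 13:k→13,x→30,a→7,g→31,n→13 14:k→31,x→25,a→14,g→14,n→32 15:k→13,x→33,a→18,g→34,n→15 16:k→21,x→35,a→18,g→16,n→36 17:k→9,x→17,a→37,g→38,n→12 18:k→39,x→37,a→18,g→7,n→18 19:k→8,x→38,a→18,g→19,n→16 20:k→23,x→20,a→7,g→20,n→40 21:k→21,x→40,a→7,g→21,n→41 22:k→22,x→7,a→7,g→22,n→22 23:k→22,x→23,a→7,g→23,n→42 24:k→22,x→43,a→7,g→44,n→24 25:k→44,x→25,a→25,g→25,n→45 26:k→24,x→26,a→28,g→46,n→26 27:k→42,x→27,a→28,g→27,n→47 28:k→48,x→28,a→28,g→7,n→28 29:k→23,x→29,a→28,g→29,n→27 30:k→43,x→30,a→7,g→49,n→30 31:k→31,x→50,a→7,g→31,n→51 32:k→51,x→52,a→18,g→32,n→53 33:k→24,x→33,a→37,g→54,n→26 34:k→31,x→54,a→18,g→34,n→32 35:k→42,x→35,a→37,g→35,n→47 36:k→41,x→55,a→18,g→36,n→56 37:k→57,x→37,a→37,g→7,n→58 38:k→23,x→38,a→37,g→38,n→27 39:k→39,x→59,a→7,g→7,n→39 40:k→42,x→40,a→7,g→40,n→60 41:k→41,x→60,a→7,g→41,n→61 42:k→22,x→42,a→7,g→42,n→62 43:k→63,x→43,a→7,g→64,n→43 44:k→22,x→65,a→7,g→44,n→66 45:k→66,x→45,a→28,g→45,n→67 46:k→44,x→46,a→28,g→46,n→45 47:k→62,x→47,a→28,g→47,n→68 48:k→7,x→48,a→7,g→7,n→48 49:k→57,x→49,a→7,g→49,n→69 50:k→65,x→50,a→7,g→49,n→70 51:k→51,x→70,a→7,g→51,n→71 52:k→66,x→52,a→37,g→52,n→67 53:k→71,x→72,a→18,g→53,n→73 54:k→44,x→54,a→37,g→54,n→45 55:k→62,x→55,a→37,g→55,n→68 56:k→61,x→74,a→18,g→75,n→56 57:k→76,x→57,a→7,g→7,n→57 58:k→57,x→58,a→28,g→7,n→58 59:k→57,x→59,a→7,g→7,n→59 60:k→62,x→60,a→7,g→60,n→77 61:k→61,x→77,a→7,g→22,n→61 62:k→22,x→62,a→7,g→62,n→78 63:k→63,x→7,a→7,g→79,n→63 64:k→76,x→64,a→7,g→64,n→80 65:k→63,x→65,a→7,g→64,n→81 66:k→22,x→81,a→7,g→66,n→82 67:k→82,x→67,a→28,g→67,n→83 68:k→78,x→68,a→28,g→84,n→68 69:k→57,x→69,a→7,g→69,n→85 70:k→81,x→70,a→7,g→69,n→86 71:k→71,x→86,a→7,g→71,n→87 72:k→82,x→72,a→37,g→72,n→83 73:k→87,x→88,a→18,g→75,n→73 74:k→78,x→74,a→37,g→89,n→68 75:k→22,x→7,a→90,g→75,n→75 76:k→76,x→7,a→7,g→7,n→76 77:k→78,x→77,a→7,g→22,n→77 78:k→22,x→78,a→7,g→22,n→78 79:k→76,x→7,a→7,g→79,n→79 80:k→76,x→80,a→7,g→80,n→91 81:k→63,x→81,a→7,g→80,n→92 82:k→22,x→92,a→7,g→82,n→93 83:k→93,x→83,a→28,g→84,n→83 84:k→22,x→7,a→94,g→84,n→84 85:k→57,x→85,a→7,g→85,n→95 86:k→92,x→86,a→7,g→85,n→96 87:k→87,x→96,a→7,g→22,n→87 88:k→93,x→88,a→37,g→89,n→83 89:k→22,x→7,a→97,g→89,n→84 90:k→76,x→7,a→90,g→7,n→90 91:k→76,x→91,a→7,g→91,n→98 92:k→63,x→92,a→7,g→91,n→99 93:k→22,x→99,a→7,g→22,n→93 94:k→100,x→7,a→94,g→7,n→94 95:k→57,x→95,a→7,g→79,n→95 96:k→99,x→96,a→7,g→79,n→96 97:k→76,x→7,a→97,g→7,n→101 98:k→76,x→98,a→7,g→79,n→98 99:k→63,x→99,a→7,g→79,n→99 100:k→7,x→7,a→7,g→7,n→100 101:k→76,x→7,a→94,g→7,n→101.
'ka': N↓-sim [111, 59, 2] end={s25,s52} rej; 2/2 single-dels accept.
'nag': N↓-sim [111, 103, 17, 1] end={s52} ∉↓L; 3/3 single-dels accept.
'xkkx': run [111, 82, 32, 5, 1] end={s52} ∉↓L; 4/4 deletions ∈↓L.
'xnakk': run [111, 82, 62, 7, 3, 1] end={s52} rej; 5/5 single-dels accept.
'akxgkg': N↓-sim [111, 72, 40, 27, 13, 4, 1] end={s52} rej; 6/6 deletions ∈↓L.
'gnnngx': run [111, 94, 73, 57, 39, 12, 1] end={s52} rej; 6/6 single-dels accept.
6 words, ⪯-incomp.
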